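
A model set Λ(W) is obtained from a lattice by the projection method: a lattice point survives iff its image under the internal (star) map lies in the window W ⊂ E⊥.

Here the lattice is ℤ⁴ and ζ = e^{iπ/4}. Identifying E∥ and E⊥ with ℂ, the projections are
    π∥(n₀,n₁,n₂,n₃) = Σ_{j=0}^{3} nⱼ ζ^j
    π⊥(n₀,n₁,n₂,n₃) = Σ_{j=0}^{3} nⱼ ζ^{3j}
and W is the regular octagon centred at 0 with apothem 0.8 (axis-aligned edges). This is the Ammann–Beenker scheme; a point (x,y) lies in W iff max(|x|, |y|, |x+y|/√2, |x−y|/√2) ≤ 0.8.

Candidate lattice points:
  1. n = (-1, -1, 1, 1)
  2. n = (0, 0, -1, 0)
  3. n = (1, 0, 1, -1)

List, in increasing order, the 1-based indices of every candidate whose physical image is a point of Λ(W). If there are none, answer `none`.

none

With ζ = e^{iπ/4} the internal vectors are ζ^0,ζ^3,ζ^6,ζ^9.
candidate 1: n = (-1, -1, 1, 1) → π⊥ ≈ (+0.41421, -1.00000); max(|x|,|y|,|x±y|/√2) = 1.00000 > 0.8 ⇒ ∉ W
candidate 2: n = (0, 0, -1, 0) → π⊥ ≈ (+0.00000, +1.00000); max(|x|,|y|,|x±y|/√2) = 1.00000 > 0.8 ⇒ ∉ W
candidate 3: n = (1, 0, 1, -1) → π⊥ ≈ (+0.29289, -1.70711); max(|x|,|y|,|x±y|/√2) = 1.70711 > 0.8 ⇒ ∉ W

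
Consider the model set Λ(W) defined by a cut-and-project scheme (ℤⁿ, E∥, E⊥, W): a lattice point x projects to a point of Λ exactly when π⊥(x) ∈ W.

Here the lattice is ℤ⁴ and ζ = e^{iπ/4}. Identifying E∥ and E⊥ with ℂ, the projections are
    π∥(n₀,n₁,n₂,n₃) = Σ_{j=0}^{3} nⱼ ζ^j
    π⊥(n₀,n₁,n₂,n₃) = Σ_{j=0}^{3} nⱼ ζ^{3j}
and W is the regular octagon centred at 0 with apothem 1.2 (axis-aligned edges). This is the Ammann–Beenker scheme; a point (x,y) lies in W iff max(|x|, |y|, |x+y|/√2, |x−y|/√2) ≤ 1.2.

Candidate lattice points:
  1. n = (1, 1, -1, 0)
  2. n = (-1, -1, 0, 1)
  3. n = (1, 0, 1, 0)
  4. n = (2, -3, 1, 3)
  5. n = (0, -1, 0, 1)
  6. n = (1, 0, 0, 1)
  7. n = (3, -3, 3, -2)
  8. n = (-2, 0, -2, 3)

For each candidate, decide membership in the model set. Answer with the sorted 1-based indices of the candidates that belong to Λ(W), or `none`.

2

With ζ = e^{iπ/4} the internal vectors are ζ^0,ζ^3,ζ^6,ζ^9.
candidate 1: n = (1, 1, -1, 0) → π⊥ ≈ (+0.29289, +1.70711); max(|x|,|y|,|x±y|/√2) = 1.70711 > 1.2 ⇒ ∉ W
candidate 2: n = (-1, -1, 0, 1) → π⊥ ≈ (+0.41421, +0.00000); max(|x|,|y|,|x±y|/√2) = 0.41421 ≤ 1.2 ⇒ ∈ W
candidate 3: n = (1, 0, 1, 0) → π⊥ ≈ (+1.00000, -1.00000); max(|x|,|y|,|x±y|/√2) = 1.41421 > 1.2 ⇒ ∉ W
candidate 4: n = (2, -3, 1, 3) → π⊥ ≈ (+6.24264, -1.00000); max(|x|,|y|,|x±y|/√2) = 6.24264 > 1.2 ⇒ ∉ W
candidate 5: n = (0, -1, 0, 1) → π⊥ ≈ (+1.41421, +0.00000); max(|x|,|y|,|x±y|/√2) = 1.41421 > 1.2 ⇒ ∉ W
candidate 6: n = (1, 0, 0, 1) → π⊥ ≈ (+1.70711, +0.70711); max(|x|,|y|,|x±y|/√2) = 1.70711 > 1.2 ⇒ ∉ W
candidate 7: n = (3, -3, 3, -2) → π⊥ ≈ (+3.70711, -6.53553); max(|x|,|y|,|x±y|/√2) = 7.24264 > 1.2 ⇒ ∉ W
candidate 8: n = (-2, 0, -2, 3) → π⊥ ≈ (+0.12132, +4.12132); max(|x|,|y|,|x±y|/√2) = 4.12132 > 1.2 ⇒ ∉ W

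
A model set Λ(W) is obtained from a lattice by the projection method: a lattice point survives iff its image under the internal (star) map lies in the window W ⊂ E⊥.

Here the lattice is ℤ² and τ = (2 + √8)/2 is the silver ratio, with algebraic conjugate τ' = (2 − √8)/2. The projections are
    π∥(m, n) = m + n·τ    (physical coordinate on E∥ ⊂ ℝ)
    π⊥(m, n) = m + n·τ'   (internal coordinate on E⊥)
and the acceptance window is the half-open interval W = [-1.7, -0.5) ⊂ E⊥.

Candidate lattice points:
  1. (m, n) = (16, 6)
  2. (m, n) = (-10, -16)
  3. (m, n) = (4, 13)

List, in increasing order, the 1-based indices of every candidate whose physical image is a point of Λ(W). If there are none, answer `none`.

3

Compute τ' = (2−√8)/2 = -0.4142, so π⊥(m,n) = m -0.4142·n.
[1] lift (16,6): star map gives 13.5147; window check -1.7 ≤ 13.5147 < -0.5 is false → out
[2] lift (-10,-16): star map gives -3.3726; window check -1.7 ≤ -3.3726 < -0.5 is false → out
[3] lift (4,13): star map gives -1.3848; window check -1.7 ≤ -1.3848 < -0.5 is true → IN Λ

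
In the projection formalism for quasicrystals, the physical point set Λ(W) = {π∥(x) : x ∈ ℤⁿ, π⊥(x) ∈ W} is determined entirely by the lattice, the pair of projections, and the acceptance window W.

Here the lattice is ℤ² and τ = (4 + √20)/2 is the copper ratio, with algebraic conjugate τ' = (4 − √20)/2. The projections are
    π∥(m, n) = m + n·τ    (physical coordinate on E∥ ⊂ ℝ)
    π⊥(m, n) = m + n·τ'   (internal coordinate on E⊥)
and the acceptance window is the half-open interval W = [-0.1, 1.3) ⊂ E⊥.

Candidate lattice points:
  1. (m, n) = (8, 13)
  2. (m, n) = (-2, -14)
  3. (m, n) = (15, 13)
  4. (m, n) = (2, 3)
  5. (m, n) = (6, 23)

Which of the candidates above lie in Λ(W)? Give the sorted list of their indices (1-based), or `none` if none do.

4, 5

Numerically τ ≈ 4.2361 and τ' = −1/τ ≈ -0.2361.
[1] lift (8,13): star map gives 4.9311; window check -0.1 ≤ 4.9311 < 1.3 is false → out
[2] lift (-2,-14): star map gives 1.3050; window check -0.1 ≤ 1.3050 < 1.3 is false → out
[3] lift (15,13): star map gives 11.9311; window check -0.1 ≤ 11.9311 < 1.3 is false → out
[4] lift (2,3): star map gives 1.2918; window check -0.1 ≤ 1.2918 < 1.3 is true → IN Λ
[5] lift (6,23): star map gives 0.5704; window check -0.1 ≤ 0.5704 < 1.3 is true → IN Λ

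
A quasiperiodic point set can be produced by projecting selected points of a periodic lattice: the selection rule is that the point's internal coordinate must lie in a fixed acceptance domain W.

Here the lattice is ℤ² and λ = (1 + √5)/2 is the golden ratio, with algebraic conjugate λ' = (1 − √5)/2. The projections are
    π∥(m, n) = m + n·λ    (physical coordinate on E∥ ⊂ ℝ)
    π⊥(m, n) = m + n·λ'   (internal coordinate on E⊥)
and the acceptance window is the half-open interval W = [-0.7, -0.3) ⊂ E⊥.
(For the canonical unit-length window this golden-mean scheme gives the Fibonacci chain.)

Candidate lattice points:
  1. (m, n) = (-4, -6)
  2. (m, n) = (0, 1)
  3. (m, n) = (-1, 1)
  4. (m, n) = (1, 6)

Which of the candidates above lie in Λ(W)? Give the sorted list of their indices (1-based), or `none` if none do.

2

Numerically λ ≈ 1.61803 and λ' = −1/λ ≈ -0.61803.
#1 (-4,-6): internal coord -4 + (-6)·λ' = -0.29180; -0.29180 ∉ [-0.7, -0.3) → out
#2 (0,1): internal coord 0 + (1)·λ' = -0.61803; -0.61803 ∈ [-0.7, -0.3) → IN Λ
#3 (-1,1): internal coord -1 + (1)·λ' = -1.61803; -1.61803 ∉ [-0.7, -0.3) → out
#4 (1,6): internal coord 1 + (6)·λ' = -2.70820; -2.70820 ∉ [-0.7, -0.3) → out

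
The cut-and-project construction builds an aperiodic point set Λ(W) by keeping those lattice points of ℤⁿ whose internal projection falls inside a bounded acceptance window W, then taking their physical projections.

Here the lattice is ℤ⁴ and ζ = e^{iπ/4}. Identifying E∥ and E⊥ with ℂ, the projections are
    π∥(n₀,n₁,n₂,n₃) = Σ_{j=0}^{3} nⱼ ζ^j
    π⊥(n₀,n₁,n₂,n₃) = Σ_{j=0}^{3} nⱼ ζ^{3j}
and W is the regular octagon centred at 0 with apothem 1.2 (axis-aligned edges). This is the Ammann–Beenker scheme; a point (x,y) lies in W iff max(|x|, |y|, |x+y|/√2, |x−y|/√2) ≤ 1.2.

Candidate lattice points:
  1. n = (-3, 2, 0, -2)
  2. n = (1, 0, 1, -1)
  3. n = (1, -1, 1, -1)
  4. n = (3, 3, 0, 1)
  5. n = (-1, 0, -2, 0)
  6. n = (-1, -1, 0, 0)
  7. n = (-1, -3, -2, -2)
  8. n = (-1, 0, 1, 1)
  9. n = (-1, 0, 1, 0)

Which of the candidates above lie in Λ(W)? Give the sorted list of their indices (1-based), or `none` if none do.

With ζ = e^{iπ/4} the internal vectors are ζ^0,ζ^3,ζ^6,ζ^9.
candidate 1: n = (-3, 2, 0, -2) → π⊥ ≈ (-5.8284, +0.0000); max(|x|,|y|,|x±y|/√2) = 5.8284 > 1.2 ⇒ ∉ W
candidate 2: n = (1, 0, 1, -1) → π⊥ ≈ (+0.2929, -1.7071); max(|x|,|y|,|x±y|/√2) = 1.7071 > 1.2 ⇒ ∉ W
candidate 3: n = (1, -1, 1, -1) → π⊥ ≈ (+1.0000, -2.4142); max(|x|,|y|,|x±y|/√2) = 2.4142 > 1.2 ⇒ ∉ W
candidate 4: n = (3, 3, 0, 1) → π⊥ ≈ (+1.5858, +2.8284); max(|x|,|y|,|x±y|/√2) = 3.1213 > 1.2 ⇒ ∉ W
candidate 5: n = (-1, 0, -2, 0) → π⊥ ≈ (-1.0000, +2.0000); max(|x|,|y|,|x±y|/√2) = 2.1213 > 1.2 ⇒ ∉ W
candidate 6: n = (-1, -1, 0, 0) → π⊥ ≈ (-0.2929, -0.7071); max(|x|,|y|,|x±y|/√2) = 0.7071 ≤ 1.2 ⇒ ∈ W
candidate 7: n = (-1, -3, -2, -2) → π⊥ ≈ (-0.2929, -1.5355); max(|x|,|y|,|x±y|/√2) = 1.5355 > 1.2 ⇒ ∉ W
candidate 8: n = (-1, 0, 1, 1) → π⊥ ≈ (-0.2929, -0.2929); max(|x|,|y|,|x±y|/√2) = 0.4142 ≤ 1.2 ⇒ ∈ W
candidate 9: n = (-1, 0, 1, 0) → π⊥ ≈ (-1.0000, -1.0000); max(|x|,|y|,|x±y|/√2) = 1.4142 > 1.2 ⇒ ∉ W

6, 8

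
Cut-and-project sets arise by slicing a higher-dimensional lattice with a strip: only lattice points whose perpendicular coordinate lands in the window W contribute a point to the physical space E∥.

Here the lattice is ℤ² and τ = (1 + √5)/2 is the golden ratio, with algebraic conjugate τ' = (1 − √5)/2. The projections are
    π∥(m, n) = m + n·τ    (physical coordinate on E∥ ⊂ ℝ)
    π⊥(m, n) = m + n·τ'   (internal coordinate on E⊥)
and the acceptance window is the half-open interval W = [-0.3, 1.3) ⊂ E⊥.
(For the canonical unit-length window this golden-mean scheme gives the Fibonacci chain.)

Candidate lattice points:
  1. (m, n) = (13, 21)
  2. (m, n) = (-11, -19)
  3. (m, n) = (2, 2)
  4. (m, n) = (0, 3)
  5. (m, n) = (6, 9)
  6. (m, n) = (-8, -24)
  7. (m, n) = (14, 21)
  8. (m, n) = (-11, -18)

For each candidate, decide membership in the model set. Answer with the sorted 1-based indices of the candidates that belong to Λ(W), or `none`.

Compute τ' = (1−√5)/2 = -0.61803, so π⊥(m,n) = m -0.61803·n.
[1] lift (13,21): star map gives 0.02129; window check -0.3 ≤ 0.02129 < 1.3 is true → IN Λ
[2] lift (-11,-19): star map gives 0.74265; window check -0.3 ≤ 0.74265 < 1.3 is true → IN Λ
[3] lift (2,2): star map gives 0.76393; window check -0.3 ≤ 0.76393 < 1.3 is true → IN Λ
[4] lift (0,3): star map gives -1.85410; window check -0.3 ≤ -1.85410 < 1.3 is false → out
[5] lift (6,9): star map gives 0.43769; window check -0.3 ≤ 0.43769 < 1.3 is true → IN Λ
[6] lift (-8,-24): star map gives 6.83282; window check -0.3 ≤ 6.83282 < 1.3 is false → out
[7] lift (14,21): star map gives 1.02129; window check -0.3 ≤ 1.02129 < 1.3 is true → IN Λ
[8] lift (-11,-18): star map gives 0.12461; window check -0.3 ≤ 0.12461 < 1.3 is true → IN Λ

1, 2, 3, 5, 7, 8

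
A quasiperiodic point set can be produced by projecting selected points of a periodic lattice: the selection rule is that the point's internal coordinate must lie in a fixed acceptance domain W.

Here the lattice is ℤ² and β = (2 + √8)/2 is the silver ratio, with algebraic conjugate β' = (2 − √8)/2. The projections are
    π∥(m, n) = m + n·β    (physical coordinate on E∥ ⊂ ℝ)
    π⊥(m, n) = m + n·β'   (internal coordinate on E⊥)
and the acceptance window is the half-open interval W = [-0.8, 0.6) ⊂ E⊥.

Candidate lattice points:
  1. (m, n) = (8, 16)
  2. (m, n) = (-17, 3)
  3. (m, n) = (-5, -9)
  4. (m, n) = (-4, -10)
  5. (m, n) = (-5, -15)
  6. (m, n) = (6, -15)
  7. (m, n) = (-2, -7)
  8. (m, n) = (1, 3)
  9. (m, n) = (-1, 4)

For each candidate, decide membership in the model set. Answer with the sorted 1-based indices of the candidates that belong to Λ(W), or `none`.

Compute β' = (2−√8)/2 = -0.41421, so π⊥(m,n) = m -0.41421·n.
#1 (8,16): internal coord 8 + (16)·β' = +1.37258; +1.37258 ∉ [-0.8, 0.6) → out
#2 (-17,3): internal coord -17 + (3)·β' = -18.24264; -18.24264 ∉ [-0.8, 0.6) → out
#3 (-5,-9): internal coord -5 + (-9)·β' = -1.27208; -1.27208 ∉ [-0.8, 0.6) → out
#4 (-4,-10): internal coord -4 + (-10)·β' = +0.14214; +0.14214 ∈ [-0.8, 0.6) → IN Λ
#5 (-5,-15): internal coord -5 + (-15)·β' = +1.21320; +1.21320 ∉ [-0.8, 0.6) → out
#6 (6,-15): internal coord 6 + (-15)·β' = +12.21320; +12.21320 ∉ [-0.8, 0.6) → out
#7 (-2,-7): internal coord -2 + (-7)·β' = +0.89949; +0.89949 ∉ [-0.8, 0.6) → out
#8 (1,3): internal coord 1 + (3)·β' = -0.24264; -0.24264 ∈ [-0.8, 0.6) → IN Λ
#9 (-1,4): internal coord -1 + (4)·β' = -2.65685; -2.65685 ∉ [-0.8, 0.6) → out

4, 8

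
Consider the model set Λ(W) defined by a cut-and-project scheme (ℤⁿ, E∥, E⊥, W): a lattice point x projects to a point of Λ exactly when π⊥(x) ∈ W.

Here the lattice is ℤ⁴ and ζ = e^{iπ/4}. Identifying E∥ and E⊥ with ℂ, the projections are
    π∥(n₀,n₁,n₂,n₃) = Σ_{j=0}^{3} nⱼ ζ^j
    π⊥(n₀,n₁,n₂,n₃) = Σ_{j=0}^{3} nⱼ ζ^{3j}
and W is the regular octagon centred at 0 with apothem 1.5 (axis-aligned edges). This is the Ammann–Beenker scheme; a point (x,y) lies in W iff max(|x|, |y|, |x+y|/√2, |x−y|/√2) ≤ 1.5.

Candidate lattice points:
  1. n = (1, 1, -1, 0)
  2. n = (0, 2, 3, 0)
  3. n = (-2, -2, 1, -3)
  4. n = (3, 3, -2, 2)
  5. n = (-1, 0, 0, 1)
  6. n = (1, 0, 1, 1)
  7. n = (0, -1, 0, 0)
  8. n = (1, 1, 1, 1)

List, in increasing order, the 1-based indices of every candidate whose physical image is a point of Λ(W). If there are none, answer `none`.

π⊥(n) = n₀ + n₁ζ³ + n₂ζ⁶ + n₃ζ⁹ where ζ = e^{iπ/4}.
candidate 1: n = (1, 1, -1, 0) → π⊥ ≈ (+0.29289, +1.70711); max(|x|,|y|,|x±y|/√2) = 1.70711 > 1.5 ⇒ ∉ W
candidate 2: n = (0, 2, 3, 0) → π⊥ ≈ (-1.41421, -1.58579); max(|x|,|y|,|x±y|/√2) = 2.12132 > 1.5 ⇒ ∉ W
candidate 3: n = (-2, -2, 1, -3) → π⊥ ≈ (-2.70711, -4.53553); max(|x|,|y|,|x±y|/√2) = 5.12132 > 1.5 ⇒ ∉ W
candidate 4: n = (3, 3, -2, 2) → π⊥ ≈ (+2.29289, +5.53553); max(|x|,|y|,|x±y|/√2) = 5.53553 > 1.5 ⇒ ∉ W
candidate 5: n = (-1, 0, 0, 1) → π⊥ ≈ (-0.29289, +0.70711); max(|x|,|y|,|x±y|/√2) = 0.70711 ≤ 1.5 ⇒ ∈ W
candidate 6: n = (1, 0, 1, 1) → π⊥ ≈ (+1.70711, -0.29289); max(|x|,|y|,|x±y|/√2) = 1.70711 > 1.5 ⇒ ∉ W
candidate 7: n = (0, -1, 0, 0) → π⊥ ≈ (+0.70711, -0.70711); max(|x|,|y|,|x±y|/√2) = 1.00000 ≤ 1.5 ⇒ ∈ W
candidate 8: n = (1, 1, 1, 1) → π⊥ ≈ (+1.00000, +0.41421); max(|x|,|y|,|x±y|/√2) = 1.00000 ≤ 1.5 ⇒ ∈ W

5, 7, 8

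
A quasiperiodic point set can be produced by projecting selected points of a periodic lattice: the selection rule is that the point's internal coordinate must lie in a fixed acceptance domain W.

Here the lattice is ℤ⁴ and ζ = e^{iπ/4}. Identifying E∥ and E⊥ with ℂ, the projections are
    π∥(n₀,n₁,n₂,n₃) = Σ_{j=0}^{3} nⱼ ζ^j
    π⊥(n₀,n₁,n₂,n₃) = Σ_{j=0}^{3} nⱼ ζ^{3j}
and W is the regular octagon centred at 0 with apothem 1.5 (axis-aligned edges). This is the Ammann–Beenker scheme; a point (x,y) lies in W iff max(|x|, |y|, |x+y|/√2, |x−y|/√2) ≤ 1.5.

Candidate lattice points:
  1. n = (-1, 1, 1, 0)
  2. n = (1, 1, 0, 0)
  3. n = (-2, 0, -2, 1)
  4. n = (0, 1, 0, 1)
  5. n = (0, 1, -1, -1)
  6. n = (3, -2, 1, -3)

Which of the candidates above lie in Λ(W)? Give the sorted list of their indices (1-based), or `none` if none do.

Internal map: ζ^{3j} for j=0..3 gives (1,0), (−√2/2,√2/2), (0,−1), (√2/2,√2/2).
#1 (-1, 1, 1, 0): internal (-1.7071, -0.2929); octagon support 1.7071 vs apothem 1.5 → ∉ W
#2 (1, 1, 0, 0): internal (0.2929, 0.7071); octagon support 0.7071 vs apothem 1.5 → ∈ W
#3 (-2, 0, -2, 1): internal (-1.2929, 2.7071); octagon support 2.8284 vs apothem 1.5 → ∉ W
#4 (0, 1, 0, 1): internal (0.0000, 1.4142); octagon support 1.4142 vs apothem 1.5 → ∈ W
#5 (0, 1, -1, -1): internal (-1.4142, 1.0000); octagon support 1.7071 vs apothem 1.5 → ∉ W
#6 (3, -2, 1, -3): internal (2.2929, -4.5355); octagon support 4.8284 vs apothem 1.5 → ∉ W

2, 4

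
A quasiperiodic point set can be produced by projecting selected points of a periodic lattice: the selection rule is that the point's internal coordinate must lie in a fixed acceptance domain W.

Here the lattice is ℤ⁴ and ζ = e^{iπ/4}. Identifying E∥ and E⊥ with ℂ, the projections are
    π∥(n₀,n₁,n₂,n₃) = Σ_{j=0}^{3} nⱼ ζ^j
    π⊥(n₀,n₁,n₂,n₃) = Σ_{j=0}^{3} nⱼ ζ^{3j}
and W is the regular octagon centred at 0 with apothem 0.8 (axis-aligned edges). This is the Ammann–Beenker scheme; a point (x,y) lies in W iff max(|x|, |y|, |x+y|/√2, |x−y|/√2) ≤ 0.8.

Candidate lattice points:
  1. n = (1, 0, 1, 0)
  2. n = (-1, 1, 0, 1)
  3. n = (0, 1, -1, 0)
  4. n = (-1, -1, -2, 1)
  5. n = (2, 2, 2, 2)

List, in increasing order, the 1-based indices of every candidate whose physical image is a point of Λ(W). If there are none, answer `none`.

none

Internal map: ζ^{3j} for j=0..3 gives (1,0), (−√2/2,√2/2), (0,−1), (√2/2,√2/2).
candidate 1: n = (1, 0, 1, 0) → π⊥ ≈ (+1.00000, -1.00000); max(|x|,|y|,|x±y|/√2) = 1.41421 > 0.8 ⇒ ∉ W
candidate 2: n = (-1, 1, 0, 1) → π⊥ ≈ (-1.00000, +1.41421); max(|x|,|y|,|x±y|/√2) = 1.70711 > 0.8 ⇒ ∉ W
candidate 3: n = (0, 1, -1, 0) → π⊥ ≈ (-0.70711, +1.70711); max(|x|,|y|,|x±y|/√2) = 1.70711 > 0.8 ⇒ ∉ W
candidate 4: n = (-1, -1, -2, 1) → π⊥ ≈ (+0.41421, +2.00000); max(|x|,|y|,|x±y|/√2) = 2.00000 > 0.8 ⇒ ∉ W
candidate 5: n = (2, 2, 2, 2) → π⊥ ≈ (+2.00000, +0.82843); max(|x|,|y|,|x±y|/√2) = 2.00000 > 0.8 ⇒ ∉ W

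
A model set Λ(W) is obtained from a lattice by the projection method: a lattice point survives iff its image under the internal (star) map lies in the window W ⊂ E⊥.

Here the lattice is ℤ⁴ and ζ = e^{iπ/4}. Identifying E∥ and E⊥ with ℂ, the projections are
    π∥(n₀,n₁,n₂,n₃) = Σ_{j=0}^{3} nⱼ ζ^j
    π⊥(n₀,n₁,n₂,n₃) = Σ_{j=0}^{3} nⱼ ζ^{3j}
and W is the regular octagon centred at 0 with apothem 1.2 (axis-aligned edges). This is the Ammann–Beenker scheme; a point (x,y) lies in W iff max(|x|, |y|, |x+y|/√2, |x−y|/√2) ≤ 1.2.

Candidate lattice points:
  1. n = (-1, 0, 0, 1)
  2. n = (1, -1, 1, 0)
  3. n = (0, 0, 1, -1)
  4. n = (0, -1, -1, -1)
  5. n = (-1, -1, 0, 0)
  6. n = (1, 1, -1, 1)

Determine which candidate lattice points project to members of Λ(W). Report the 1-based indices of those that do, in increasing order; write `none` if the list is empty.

1, 4, 5

With ζ = e^{iπ/4} the internal vectors are ζ^0,ζ^3,ζ^6,ζ^9.
#1 (-1, 0, 0, 1): internal (-0.2929, 0.7071); octagon support 0.7071 vs apothem 1.2 → ∈ W
#2 (1, -1, 1, 0): internal (1.7071, -1.7071); octagon support 2.4142 vs apothem 1.2 → ∉ W
#3 (0, 0, 1, -1): internal (-0.7071, -1.7071); octagon support 1.7071 vs apothem 1.2 → ∉ W
#4 (0, -1, -1, -1): internal (0.0000, -0.4142); octagon support 0.4142 vs apothem 1.2 → ∈ W
#5 (-1, -1, 0, 0): internal (-0.2929, -0.7071); octagon support 0.7071 vs apothem 1.2 → ∈ W
#6 (1, 1, -1, 1): internal (1.0000, 2.4142); octagon support 2.4142 vs apothem 1.2 → ∉ W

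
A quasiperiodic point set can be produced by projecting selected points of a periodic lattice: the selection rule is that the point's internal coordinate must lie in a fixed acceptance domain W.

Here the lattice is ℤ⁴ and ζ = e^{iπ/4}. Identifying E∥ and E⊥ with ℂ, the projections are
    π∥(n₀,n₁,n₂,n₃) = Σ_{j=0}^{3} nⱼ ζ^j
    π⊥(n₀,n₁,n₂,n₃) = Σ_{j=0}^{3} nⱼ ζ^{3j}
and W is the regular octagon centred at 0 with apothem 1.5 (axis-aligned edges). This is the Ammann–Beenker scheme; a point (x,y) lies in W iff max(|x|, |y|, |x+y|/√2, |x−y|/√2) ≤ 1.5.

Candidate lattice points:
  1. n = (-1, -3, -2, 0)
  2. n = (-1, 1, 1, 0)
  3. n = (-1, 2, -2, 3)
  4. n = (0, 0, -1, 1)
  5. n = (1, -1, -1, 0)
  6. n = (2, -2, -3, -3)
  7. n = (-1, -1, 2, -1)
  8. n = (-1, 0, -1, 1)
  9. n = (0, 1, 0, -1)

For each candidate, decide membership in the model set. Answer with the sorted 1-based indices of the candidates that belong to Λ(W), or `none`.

π⊥(n) = n₀ + n₁ζ³ + n₂ζ⁶ + n₃ζ⁹ where ζ = e^{iπ/4}.
candidate 1: n = (-1, -3, -2, 0) → π⊥ ≈ (+1.1213, -0.1213); max(|x|,|y|,|x±y|/√2) = 1.1213 ≤ 1.5 ⇒ ∈ W
candidate 2: n = (-1, 1, 1, 0) → π⊥ ≈ (-1.7071, -0.2929); max(|x|,|y|,|x±y|/√2) = 1.7071 > 1.5 ⇒ ∉ W
candidate 3: n = (-1, 2, -2, 3) → π⊥ ≈ (-0.2929, +5.5355); max(|x|,|y|,|x±y|/√2) = 5.5355 > 1.5 ⇒ ∉ W
candidate 4: n = (0, 0, -1, 1) → π⊥ ≈ (+0.7071, +1.7071); max(|x|,|y|,|x±y|/√2) = 1.7071 > 1.5 ⇒ ∉ W
candidate 5: n = (1, -1, -1, 0) → π⊥ ≈ (+1.7071, +0.2929); max(|x|,|y|,|x±y|/√2) = 1.7071 > 1.5 ⇒ ∉ W
candidate 6: n = (2, -2, -3, -3) → π⊥ ≈ (+1.2929, -0.5355); max(|x|,|y|,|x±y|/√2) = 1.2929 ≤ 1.5 ⇒ ∈ W
candidate 7: n = (-1, -1, 2, -1) → π⊥ ≈ (-1.0000, -3.4142); max(|x|,|y|,|x±y|/√2) = 3.4142 > 1.5 ⇒ ∉ W
candidate 8: n = (-1, 0, -1, 1) → π⊥ ≈ (-0.2929, +1.7071); max(|x|,|y|,|x±y|/√2) = 1.7071 > 1.5 ⇒ ∉ W
candidate 9: n = (0, 1, 0, -1) → π⊥ ≈ (-1.4142, +0.0000); max(|x|,|y|,|x±y|/√2) = 1.4142 ≤ 1.5 ⇒ ∈ W

1, 6, 9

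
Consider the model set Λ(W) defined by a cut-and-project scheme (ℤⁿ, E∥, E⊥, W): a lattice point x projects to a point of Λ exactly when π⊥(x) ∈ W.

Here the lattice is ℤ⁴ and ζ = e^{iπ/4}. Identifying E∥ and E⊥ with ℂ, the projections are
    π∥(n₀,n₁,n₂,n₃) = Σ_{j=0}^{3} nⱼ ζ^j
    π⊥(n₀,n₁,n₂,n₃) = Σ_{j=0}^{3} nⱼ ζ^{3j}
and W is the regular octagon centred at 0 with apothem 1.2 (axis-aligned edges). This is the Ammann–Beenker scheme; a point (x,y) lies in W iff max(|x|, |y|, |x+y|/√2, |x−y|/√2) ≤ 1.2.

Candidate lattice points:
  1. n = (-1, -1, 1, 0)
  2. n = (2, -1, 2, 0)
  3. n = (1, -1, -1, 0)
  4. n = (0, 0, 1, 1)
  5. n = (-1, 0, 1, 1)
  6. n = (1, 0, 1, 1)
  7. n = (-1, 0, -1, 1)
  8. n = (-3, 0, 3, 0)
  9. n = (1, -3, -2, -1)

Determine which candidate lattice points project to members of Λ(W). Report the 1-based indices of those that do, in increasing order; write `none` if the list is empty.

4, 5

Internal map: ζ^{3j} for j=0..3 gives (1,0), (−√2/2,√2/2), (0,−1), (√2/2,√2/2).
#1 (-1, -1, 1, 0): internal (-0.29289, -1.70711); octagon support 1.70711 vs apothem 1.2 → ∉ W
#2 (2, -1, 2, 0): internal (2.70711, -2.70711); octagon support 3.82843 vs apothem 1.2 → ∉ W
#3 (1, -1, -1, 0): internal (1.70711, 0.29289); octagon support 1.70711 vs apothem 1.2 → ∉ W
#4 (0, 0, 1, 1): internal (0.70711, -0.29289); octagon support 0.70711 vs apothem 1.2 → ∈ W
#5 (-1, 0, 1, 1): internal (-0.29289, -0.29289); octagon support 0.41421 vs apothem 1.2 → ∈ W
#6 (1, 0, 1, 1): internal (1.70711, -0.29289); octagon support 1.70711 vs apothem 1.2 → ∉ W
#7 (-1, 0, -1, 1): internal (-0.29289, 1.70711); octagon support 1.70711 vs apothem 1.2 → ∉ W
#8 (-3, 0, 3, 0): internal (-3.00000, -3.00000); octagon support 4.24264 vs apothem 1.2 → ∉ W
#9 (1, -3, -2, -1): internal (2.41421, -0.82843); octagon support 2.41421 vs apothem 1.2 → ∉ W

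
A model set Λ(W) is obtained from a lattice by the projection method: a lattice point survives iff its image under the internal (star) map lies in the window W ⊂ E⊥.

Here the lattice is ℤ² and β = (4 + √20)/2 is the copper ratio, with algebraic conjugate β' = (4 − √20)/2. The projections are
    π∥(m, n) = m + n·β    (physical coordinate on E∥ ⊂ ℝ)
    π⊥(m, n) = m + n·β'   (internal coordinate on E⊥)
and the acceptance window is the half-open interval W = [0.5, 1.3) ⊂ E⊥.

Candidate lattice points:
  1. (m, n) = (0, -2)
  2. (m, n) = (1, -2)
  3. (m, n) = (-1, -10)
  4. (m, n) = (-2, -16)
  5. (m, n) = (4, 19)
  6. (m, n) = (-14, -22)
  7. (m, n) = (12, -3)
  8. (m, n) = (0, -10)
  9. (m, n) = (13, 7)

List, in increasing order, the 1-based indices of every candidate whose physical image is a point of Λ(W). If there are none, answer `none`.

none

Numerically β ≈ 4.2361 and β' = −1/β ≈ -0.2361.
#1 (0,-2): internal coord 0 + (-2)·β' = +0.4721; +0.4721 ∉ [0.5, 1.3) → out
#2 (1,-2): internal coord 1 + (-2)·β' = +1.4721; +1.4721 ∉ [0.5, 1.3) → out
#3 (-1,-10): internal coord -1 + (-10)·β' = +1.3607; +1.3607 ∉ [0.5, 1.3) → out
#4 (-2,-16): internal coord -2 + (-16)·β' = +1.7771; +1.7771 ∉ [0.5, 1.3) → out
#5 (4,19): internal coord 4 + (19)·β' = -0.4853; -0.4853 ∉ [0.5, 1.3) → out
#6 (-14,-22): internal coord -14 + (-22)·β' = -8.8065; -8.8065 ∉ [0.5, 1.3) → out
#7 (12,-3): internal coord 12 + (-3)·β' = +12.7082; +12.7082 ∉ [0.5, 1.3) → out
#8 (0,-10): internal coord 0 + (-10)·β' = +2.3607; +2.3607 ∉ [0.5, 1.3) → out
#9 (13,7): internal coord 13 + (7)·β' = +11.3475; +11.3475 ∉ [0.5, 1.3) → out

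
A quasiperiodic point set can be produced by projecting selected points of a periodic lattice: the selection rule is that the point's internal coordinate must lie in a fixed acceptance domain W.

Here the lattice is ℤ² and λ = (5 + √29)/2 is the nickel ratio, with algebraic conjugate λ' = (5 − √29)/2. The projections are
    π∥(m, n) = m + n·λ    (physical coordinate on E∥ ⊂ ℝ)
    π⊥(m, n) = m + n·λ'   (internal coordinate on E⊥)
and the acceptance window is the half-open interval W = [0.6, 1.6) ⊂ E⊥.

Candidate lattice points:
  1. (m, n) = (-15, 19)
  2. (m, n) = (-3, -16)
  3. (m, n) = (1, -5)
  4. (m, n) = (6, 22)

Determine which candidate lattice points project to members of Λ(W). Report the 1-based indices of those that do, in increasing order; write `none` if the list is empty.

none

λ' = (5−√29)/2 ≈ -0.192582.
candidate 1: (m,n)=(-15,19) → π∥ = -15+19·λ ≈ 83.659066, π⊥ = -15+19·λ' ≈ -18.659066 ∉ [0.6, 1.6) ⇒ out
candidate 2: (m,n)=(-3,-16) → π∥ = -3-16·λ ≈ -86.081318, π⊥ = -3-16·λ' ≈ 0.081318 ∉ [0.6, 1.6) ⇒ out
candidate 3: (m,n)=(1,-5) → π∥ = 1-5·λ ≈ -24.962912, π⊥ = 1-5·λ' ≈ 1.962912 ∉ [0.6, 1.6) ⇒ out
candidate 4: (m,n)=(6,22) → π∥ = 6+22·λ ≈ 120.236813, π⊥ = 6+22·λ' ≈ 1.763187 ∉ [0.6, 1.6) ⇒ out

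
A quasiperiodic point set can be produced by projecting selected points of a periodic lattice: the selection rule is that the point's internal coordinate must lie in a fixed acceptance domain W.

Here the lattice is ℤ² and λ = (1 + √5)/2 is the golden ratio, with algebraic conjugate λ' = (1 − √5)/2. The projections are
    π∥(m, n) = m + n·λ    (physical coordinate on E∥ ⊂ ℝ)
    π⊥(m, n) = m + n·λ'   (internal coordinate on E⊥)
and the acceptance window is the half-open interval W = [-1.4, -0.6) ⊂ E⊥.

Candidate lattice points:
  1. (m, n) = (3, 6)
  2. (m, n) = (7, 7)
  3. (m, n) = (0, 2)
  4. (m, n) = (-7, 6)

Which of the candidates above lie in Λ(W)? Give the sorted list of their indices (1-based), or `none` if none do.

λ' = (1−√5)/2 ≈ -0.618034.
candidate 1: (m,n)=(3,6) → π∥ = 3+6·λ ≈ 12.708204, π⊥ = 3+6·λ' ≈ -0.708204 ∈ [-1.4, -0.6) ⇒ IN Λ
candidate 2: (m,n)=(7,7) → π∥ = 7+7·λ ≈ 18.326238, π⊥ = 7+7·λ' ≈ 2.673762 ∉ [-1.4, -0.6) ⇒ out
candidate 3: (m,n)=(0,2) → π∥ = 0+2·λ ≈ 3.236068, π⊥ = 0+2·λ' ≈ -1.236068 ∈ [-1.4, -0.6) ⇒ IN Λ
candidate 4: (m,n)=(-7,6) → π∥ = -7+6·λ ≈ 2.708204, π⊥ = -7+6·λ' ≈ -10.708204 ∉ [-1.4, -0.6) ⇒ out

1, 3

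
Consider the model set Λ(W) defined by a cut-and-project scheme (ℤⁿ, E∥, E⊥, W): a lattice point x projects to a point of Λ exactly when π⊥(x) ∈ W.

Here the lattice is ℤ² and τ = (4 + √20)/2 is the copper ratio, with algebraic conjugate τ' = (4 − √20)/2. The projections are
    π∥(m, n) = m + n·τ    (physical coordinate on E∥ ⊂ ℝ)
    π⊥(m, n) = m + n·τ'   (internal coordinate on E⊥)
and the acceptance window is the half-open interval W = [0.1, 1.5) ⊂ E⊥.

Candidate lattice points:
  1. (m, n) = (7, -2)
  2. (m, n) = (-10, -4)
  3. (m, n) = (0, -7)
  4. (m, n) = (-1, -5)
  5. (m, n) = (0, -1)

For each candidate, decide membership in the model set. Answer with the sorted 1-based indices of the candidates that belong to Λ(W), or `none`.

4, 5

τ' = (4−√20)/2 ≈ -0.2361.
[1] lift (7,-2): star map gives 7.4721; window check 0.1 ≤ 7.4721 < 1.5 is false → out
[2] lift (-10,-4): star map gives -9.0557; window check 0.1 ≤ -9.0557 < 1.5 is false → out
[3] lift (0,-7): star map gives 1.6525; window check 0.1 ≤ 1.6525 < 1.5 is false → out
[4] lift (-1,-5): star map gives 0.1803; window check 0.1 ≤ 0.1803 < 1.5 is true → IN Λ
[5] lift (0,-1): star map gives 0.2361; window check 0.1 ≤ 0.2361 < 1.5 is true → IN Λ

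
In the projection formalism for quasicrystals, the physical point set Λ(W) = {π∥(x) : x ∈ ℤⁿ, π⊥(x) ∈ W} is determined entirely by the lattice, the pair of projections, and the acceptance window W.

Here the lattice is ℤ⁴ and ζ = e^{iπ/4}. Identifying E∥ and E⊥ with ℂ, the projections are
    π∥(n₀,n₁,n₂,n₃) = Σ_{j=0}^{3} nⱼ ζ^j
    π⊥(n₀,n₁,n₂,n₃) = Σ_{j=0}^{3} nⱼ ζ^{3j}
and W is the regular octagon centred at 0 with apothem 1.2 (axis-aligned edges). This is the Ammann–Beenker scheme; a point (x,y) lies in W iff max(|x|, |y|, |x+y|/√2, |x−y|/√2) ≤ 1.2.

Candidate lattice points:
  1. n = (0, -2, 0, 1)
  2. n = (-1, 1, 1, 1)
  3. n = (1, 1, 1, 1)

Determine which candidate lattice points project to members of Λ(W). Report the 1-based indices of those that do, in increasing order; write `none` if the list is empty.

2, 3

Internal map: ζ^{3j} for j=0..3 gives (1,0), (−√2/2,√2/2), (0,−1), (√2/2,√2/2).
candidate 1: n = (0, -2, 0, 1) → π⊥ ≈ (+2.121320, -0.707107); max(|x|,|y|,|x±y|/√2) = 2.121320 > 1.2 ⇒ ∉ W
candidate 2: n = (-1, 1, 1, 1) → π⊥ ≈ (-1.000000, +0.414214); max(|x|,|y|,|x±y|/√2) = 1.000000 ≤ 1.2 ⇒ ∈ W
candidate 3: n = (1, 1, 1, 1) → π⊥ ≈ (+1.000000, +0.414214); max(|x|,|y|,|x±y|/√2) = 1.000000 ≤ 1.2 ⇒ ∈ W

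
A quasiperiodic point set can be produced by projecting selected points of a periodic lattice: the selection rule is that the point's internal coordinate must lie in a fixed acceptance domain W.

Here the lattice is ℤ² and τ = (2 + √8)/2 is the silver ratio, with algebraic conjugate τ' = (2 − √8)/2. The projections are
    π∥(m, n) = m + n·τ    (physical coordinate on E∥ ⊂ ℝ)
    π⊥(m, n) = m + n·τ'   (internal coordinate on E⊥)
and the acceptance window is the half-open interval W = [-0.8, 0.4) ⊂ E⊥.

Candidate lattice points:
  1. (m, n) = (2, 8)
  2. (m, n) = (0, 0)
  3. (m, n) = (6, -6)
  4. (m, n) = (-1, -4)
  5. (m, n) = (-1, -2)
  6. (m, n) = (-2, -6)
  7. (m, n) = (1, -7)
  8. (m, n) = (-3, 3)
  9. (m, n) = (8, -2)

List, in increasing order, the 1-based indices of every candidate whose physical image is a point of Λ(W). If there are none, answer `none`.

Compute τ' = (2−√8)/2 = -0.41421, so π⊥(m,n) = m -0.41421·n.
#1 (2,8): internal coord 2 + (8)·τ' = -1.31371; -1.31371 ∉ [-0.8, 0.4) → out
#2 (0,0): internal coord 0 + (0)·τ' = +0.00000; +0.00000 ∈ [-0.8, 0.4) → IN Λ
#3 (6,-6): internal coord 6 + (-6)·τ' = +8.48528; +8.48528 ∉ [-0.8, 0.4) → out
#4 (-1,-4): internal coord -1 + (-4)·τ' = +0.65685; +0.65685 ∉ [-0.8, 0.4) → out
#5 (-1,-2): internal coord -1 + (-2)·τ' = -0.17157; -0.17157 ∈ [-0.8, 0.4) → IN Λ
#6 (-2,-6): internal coord -2 + (-6)·τ' = +0.48528; +0.48528 ∉ [-0.8, 0.4) → out
#7 (1,-7): internal coord 1 + (-7)·τ' = +3.89949; +3.89949 ∉ [-0.8, 0.4) → out
#8 (-3,3): internal coord -3 + (3)·τ' = -4.24264; -4.24264 ∉ [-0.8, 0.4) → out
#9 (8,-2): internal coord 8 + (-2)·τ' = +8.82843; +8.82843 ∉ [-0.8, 0.4) → out

2, 5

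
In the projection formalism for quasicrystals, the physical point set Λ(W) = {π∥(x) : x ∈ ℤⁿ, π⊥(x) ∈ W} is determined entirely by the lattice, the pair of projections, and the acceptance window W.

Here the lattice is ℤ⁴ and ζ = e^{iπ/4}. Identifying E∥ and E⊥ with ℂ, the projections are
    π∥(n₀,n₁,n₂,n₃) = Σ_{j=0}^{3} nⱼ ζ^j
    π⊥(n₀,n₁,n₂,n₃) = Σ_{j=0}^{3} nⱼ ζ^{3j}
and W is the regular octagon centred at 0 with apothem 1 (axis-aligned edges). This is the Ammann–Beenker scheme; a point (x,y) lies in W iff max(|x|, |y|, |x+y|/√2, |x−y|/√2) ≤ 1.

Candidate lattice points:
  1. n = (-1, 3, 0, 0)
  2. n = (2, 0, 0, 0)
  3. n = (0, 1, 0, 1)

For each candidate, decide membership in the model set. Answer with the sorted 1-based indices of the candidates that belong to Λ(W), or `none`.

π⊥(n) = n₀ + n₁ζ³ + n₂ζ⁶ + n₃ζ⁹ where ζ = e^{iπ/4}.
#1 (-1, 3, 0, 0): internal (-3.121320, 2.121320); octagon support 3.707107 vs apothem 1 → ∉ W
#2 (2, 0, 0, 0): internal (2.000000, 0.000000); octagon support 2.000000 vs apothem 1 → ∉ W
#3 (0, 1, 0, 1): internal (0.000000, 1.414214); octagon support 1.414214 vs apothem 1 → ∉ W

none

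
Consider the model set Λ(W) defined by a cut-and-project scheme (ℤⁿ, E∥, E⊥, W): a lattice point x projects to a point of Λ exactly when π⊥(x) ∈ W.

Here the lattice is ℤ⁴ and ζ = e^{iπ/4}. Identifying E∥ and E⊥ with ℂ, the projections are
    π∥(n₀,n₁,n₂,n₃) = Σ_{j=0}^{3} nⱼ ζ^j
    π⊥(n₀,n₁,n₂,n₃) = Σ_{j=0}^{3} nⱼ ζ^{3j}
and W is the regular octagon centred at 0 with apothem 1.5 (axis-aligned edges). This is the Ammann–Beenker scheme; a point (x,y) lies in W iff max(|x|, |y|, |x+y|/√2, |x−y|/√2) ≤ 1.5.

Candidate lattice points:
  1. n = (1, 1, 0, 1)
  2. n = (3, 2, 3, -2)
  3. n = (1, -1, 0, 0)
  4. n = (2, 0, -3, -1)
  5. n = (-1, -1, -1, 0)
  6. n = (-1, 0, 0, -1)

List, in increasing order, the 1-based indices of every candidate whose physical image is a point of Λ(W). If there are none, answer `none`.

5

π⊥(n) = n₀ + n₁ζ³ + n₂ζ⁶ + n₃ζ⁹ where ζ = e^{iπ/4}.
candidate 1: n = (1, 1, 0, 1) → π⊥ ≈ (+1.0000, +1.4142); max(|x|,|y|,|x±y|/√2) = 1.7071 > 1.5 ⇒ ∉ W
candidate 2: n = (3, 2, 3, -2) → π⊥ ≈ (+0.1716, -3.0000); max(|x|,|y|,|x±y|/√2) = 3.0000 > 1.5 ⇒ ∉ W
candidate 3: n = (1, -1, 0, 0) → π⊥ ≈ (+1.7071, -0.7071); max(|x|,|y|,|x±y|/√2) = 1.7071 > 1.5 ⇒ ∉ W
candidate 4: n = (2, 0, -3, -1) → π⊥ ≈ (+1.2929, +2.2929); max(|x|,|y|,|x±y|/√2) = 2.5355 > 1.5 ⇒ ∉ W
candidate 5: n = (-1, -1, -1, 0) → π⊥ ≈ (-0.2929, +0.2929); max(|x|,|y|,|x±y|/√2) = 0.4142 ≤ 1.5 ⇒ ∈ W
candidate 6: n = (-1, 0, 0, -1) → π⊥ ≈ (-1.7071, -0.7071); max(|x|,|y|,|x±y|/√2) = 1.7071 > 1.5 ⇒ ∉ W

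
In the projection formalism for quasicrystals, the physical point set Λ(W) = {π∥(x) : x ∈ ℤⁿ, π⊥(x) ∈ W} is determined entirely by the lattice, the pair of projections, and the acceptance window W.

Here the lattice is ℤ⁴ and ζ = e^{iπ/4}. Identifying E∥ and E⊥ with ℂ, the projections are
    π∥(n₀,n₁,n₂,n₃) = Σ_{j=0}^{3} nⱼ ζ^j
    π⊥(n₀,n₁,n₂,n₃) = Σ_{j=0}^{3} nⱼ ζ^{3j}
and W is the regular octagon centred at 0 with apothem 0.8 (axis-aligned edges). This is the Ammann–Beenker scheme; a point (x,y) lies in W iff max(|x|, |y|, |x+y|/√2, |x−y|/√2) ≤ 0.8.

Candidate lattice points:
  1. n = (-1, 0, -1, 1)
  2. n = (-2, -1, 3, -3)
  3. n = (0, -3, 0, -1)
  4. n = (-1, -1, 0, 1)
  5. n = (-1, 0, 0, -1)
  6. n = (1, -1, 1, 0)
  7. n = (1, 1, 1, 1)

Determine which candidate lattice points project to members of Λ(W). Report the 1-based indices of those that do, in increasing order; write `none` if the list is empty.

4

With ζ = e^{iπ/4} the internal vectors are ζ^0,ζ^3,ζ^6,ζ^9.
#1 (-1, 0, -1, 1): internal (-0.2929, 1.7071); octagon support 1.7071 vs apothem 0.8 → ∉ W
#2 (-2, -1, 3, -3): internal (-3.4142, -5.8284); octagon support 6.5355 vs apothem 0.8 → ∉ W
#3 (0, -3, 0, -1): internal (1.4142, -2.8284); octagon support 3.0000 vs apothem 0.8 → ∉ W
#4 (-1, -1, 0, 1): internal (0.4142, 0.0000); octagon support 0.4142 vs apothem 0.8 → ∈ W
#5 (-1, 0, 0, -1): internal (-1.7071, -0.7071); octagon support 1.7071 vs apothem 0.8 → ∉ W
#6 (1, -1, 1, 0): internal (1.7071, -1.7071); octagon support 2.4142 vs apothem 0.8 → ∉ W
#7 (1, 1, 1, 1): internal (1.0000, 0.4142); octagon support 1.0000 vs apothem 0.8 → ∉ W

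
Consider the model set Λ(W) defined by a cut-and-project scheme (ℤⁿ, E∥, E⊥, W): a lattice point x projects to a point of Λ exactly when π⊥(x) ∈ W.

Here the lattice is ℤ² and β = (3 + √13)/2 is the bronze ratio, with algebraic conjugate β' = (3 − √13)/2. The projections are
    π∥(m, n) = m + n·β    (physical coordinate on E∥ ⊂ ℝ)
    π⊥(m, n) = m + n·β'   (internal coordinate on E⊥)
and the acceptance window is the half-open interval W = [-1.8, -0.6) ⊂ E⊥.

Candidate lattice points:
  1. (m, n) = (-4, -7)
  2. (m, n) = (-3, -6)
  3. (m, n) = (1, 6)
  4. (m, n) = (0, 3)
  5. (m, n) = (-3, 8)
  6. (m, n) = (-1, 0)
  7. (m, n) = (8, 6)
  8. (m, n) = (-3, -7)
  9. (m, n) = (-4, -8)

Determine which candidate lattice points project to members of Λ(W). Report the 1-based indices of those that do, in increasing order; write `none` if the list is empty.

β' = (3−√13)/2 ≈ -0.302776.
candidate 1: (m,n)=(-4,-7) → π∥ = -4-7·β ≈ -27.119429, π⊥ = -4-7·β' ≈ -1.880571 ∉ [-1.8, -0.6) ⇒ out
candidate 2: (m,n)=(-3,-6) → π∥ = -3-6·β ≈ -22.816654, π⊥ = -3-6·β' ≈ -1.183346 ∈ [-1.8, -0.6) ⇒ IN Λ
candidate 3: (m,n)=(1,6) → π∥ = 1+6·β ≈ 20.816654, π⊥ = 1+6·β' ≈ -0.816654 ∈ [-1.8, -0.6) ⇒ IN Λ
candidate 4: (m,n)=(0,3) → π∥ = 0+3·β ≈ 9.908327, π⊥ = 0+3·β' ≈ -0.908327 ∈ [-1.8, -0.6) ⇒ IN Λ
candidate 5: (m,n)=(-3,8) → π∥ = -3+8·β ≈ 23.422205, π⊥ = -3+8·β' ≈ -5.422205 ∉ [-1.8, -0.6) ⇒ out
candidate 6: (m,n)=(-1,0) → π∥ = -1+0·β ≈ -1.000000, π⊥ = -1+0·β' ≈ -1.000000 ∈ [-1.8, -0.6) ⇒ IN Λ
candidate 7: (m,n)=(8,6) → π∥ = 8+6·β ≈ 27.816654, π⊥ = 8+6·β' ≈ 6.183346 ∉ [-1.8, -0.6) ⇒ out
candidate 8: (m,n)=(-3,-7) → π∥ = -3-7·β ≈ -26.119429, π⊥ = -3-7·β' ≈ -0.880571 ∈ [-1.8, -0.6) ⇒ IN Λ
candidate 9: (m,n)=(-4,-8) → π∥ = -4-8·β ≈ -30.422205, π⊥ = -4-8·β' ≈ -1.577795 ∈ [-1.8, -0.6) ⇒ IN Λ

2, 3, 4, 6, 8, 9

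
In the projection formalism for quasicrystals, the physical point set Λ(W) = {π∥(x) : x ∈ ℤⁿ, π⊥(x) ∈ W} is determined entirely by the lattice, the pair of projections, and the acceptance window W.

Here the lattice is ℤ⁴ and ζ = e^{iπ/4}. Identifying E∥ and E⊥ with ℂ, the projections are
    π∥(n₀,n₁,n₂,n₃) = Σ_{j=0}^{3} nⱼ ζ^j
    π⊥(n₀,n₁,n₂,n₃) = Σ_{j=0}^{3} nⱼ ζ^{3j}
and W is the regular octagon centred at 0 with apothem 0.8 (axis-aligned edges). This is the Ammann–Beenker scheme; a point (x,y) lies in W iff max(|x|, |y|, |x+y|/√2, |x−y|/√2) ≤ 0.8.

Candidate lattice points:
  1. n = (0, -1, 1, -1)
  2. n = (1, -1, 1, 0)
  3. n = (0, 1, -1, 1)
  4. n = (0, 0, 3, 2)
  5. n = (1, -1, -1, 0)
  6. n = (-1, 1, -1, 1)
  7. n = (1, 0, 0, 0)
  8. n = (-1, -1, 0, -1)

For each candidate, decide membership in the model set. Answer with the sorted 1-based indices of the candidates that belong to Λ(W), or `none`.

Internal map: ζ^{3j} for j=0..3 gives (1,0), (−√2/2,√2/2), (0,−1), (√2/2,√2/2).
candidate 1: n = (0, -1, 1, -1) → π⊥ ≈ (+0.0000, -2.4142); max(|x|,|y|,|x±y|/√2) = 2.4142 > 0.8 ⇒ ∉ W
candidate 2: n = (1, -1, 1, 0) → π⊥ ≈ (+1.7071, -1.7071); max(|x|,|y|,|x±y|/√2) = 2.4142 > 0.8 ⇒ ∉ W
candidate 3: n = (0, 1, -1, 1) → π⊥ ≈ (+0.0000, +2.4142); max(|x|,|y|,|x±y|/√2) = 2.4142 > 0.8 ⇒ ∉ W
candidate 4: n = (0, 0, 3, 2) → π⊥ ≈ (+1.4142, -1.5858); max(|x|,|y|,|x±y|/√2) = 2.1213 > 0.8 ⇒ ∉ W
candidate 5: n = (1, -1, -1, 0) → π⊥ ≈ (+1.7071, +0.2929); max(|x|,|y|,|x±y|/√2) = 1.7071 > 0.8 ⇒ ∉ W
candidate 6: n = (-1, 1, -1, 1) → π⊥ ≈ (-1.0000, +2.4142); max(|x|,|y|,|x±y|/√2) = 2.4142 > 0.8 ⇒ ∉ W
candidate 7: n = (1, 0, 0, 0) → π⊥ ≈ (+1.0000, +0.0000); max(|x|,|y|,|x±y|/√2) = 1.0000 > 0.8 ⇒ ∉ W
candidate 8: n = (-1, -1, 0, -1) → π⊥ ≈ (-1.0000, -1.4142); max(|x|,|y|,|x±y|/√2) = 1.7071 > 0.8 ⇒ ∉ W

none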